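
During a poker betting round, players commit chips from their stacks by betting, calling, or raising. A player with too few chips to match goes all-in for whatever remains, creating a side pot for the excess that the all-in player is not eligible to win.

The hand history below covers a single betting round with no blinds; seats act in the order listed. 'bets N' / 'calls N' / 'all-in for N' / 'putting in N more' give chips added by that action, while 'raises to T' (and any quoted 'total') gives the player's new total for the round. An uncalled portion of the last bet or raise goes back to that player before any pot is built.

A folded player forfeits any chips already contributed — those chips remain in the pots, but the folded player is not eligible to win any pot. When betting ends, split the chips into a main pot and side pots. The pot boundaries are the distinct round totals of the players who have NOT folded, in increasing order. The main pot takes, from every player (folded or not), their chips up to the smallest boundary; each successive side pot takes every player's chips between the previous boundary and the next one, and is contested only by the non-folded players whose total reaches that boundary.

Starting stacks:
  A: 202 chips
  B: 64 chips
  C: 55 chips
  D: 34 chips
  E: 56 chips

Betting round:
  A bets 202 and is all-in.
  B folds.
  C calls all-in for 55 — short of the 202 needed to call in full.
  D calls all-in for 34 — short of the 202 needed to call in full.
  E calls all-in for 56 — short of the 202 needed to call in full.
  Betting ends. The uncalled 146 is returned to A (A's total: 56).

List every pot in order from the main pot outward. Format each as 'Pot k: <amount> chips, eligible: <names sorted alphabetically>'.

Contributions (after 146 returned to A): A=56, C=55, D=34, E=56
Folded: B
Pot levels (distinct totals of non-folded players): 34, 55, 56
Layer 1-34: 34 each from A, C, D, E = 34*4 = 136 chips; eligible A, C, D, E
Layer 35-55: 21 each from A, C, E = 21*3 = 63 chips; eligible A, C, E
Layer 56-56: 1 each from A, E = 1*2 = 2 chips; eligible A, E

Pot 1: 136 chips, eligible: A, C, D, E
Pot 2: 63 chips, eligible: A, C, E
Pot 3: 2 chips, eligible: A, E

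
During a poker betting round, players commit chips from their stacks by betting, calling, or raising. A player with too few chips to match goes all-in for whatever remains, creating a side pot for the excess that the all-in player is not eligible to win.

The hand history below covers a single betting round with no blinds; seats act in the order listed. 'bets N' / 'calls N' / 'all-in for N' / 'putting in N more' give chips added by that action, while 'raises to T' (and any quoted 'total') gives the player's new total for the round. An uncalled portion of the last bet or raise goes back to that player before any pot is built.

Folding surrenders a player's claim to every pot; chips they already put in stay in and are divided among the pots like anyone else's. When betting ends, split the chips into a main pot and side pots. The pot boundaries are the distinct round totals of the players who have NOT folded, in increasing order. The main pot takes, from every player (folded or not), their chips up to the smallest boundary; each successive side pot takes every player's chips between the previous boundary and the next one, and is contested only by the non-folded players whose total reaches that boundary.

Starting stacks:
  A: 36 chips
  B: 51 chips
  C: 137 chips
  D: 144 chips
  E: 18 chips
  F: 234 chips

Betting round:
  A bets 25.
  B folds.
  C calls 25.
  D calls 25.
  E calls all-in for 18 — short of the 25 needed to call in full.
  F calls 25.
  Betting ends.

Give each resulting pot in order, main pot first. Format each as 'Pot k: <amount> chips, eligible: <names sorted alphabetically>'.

Pot 1: 90 chips, eligible: A, C, D, E, F
Pot 2: 28 chips, eligible: A, C, D, F

Derivation:
Contributions: A=25, C=25, D=25, E=18, F=25
Folded: B
Pot levels (distinct totals of non-folded players): 18, 25
Layer 1-18: 18 each from A, C, D, E, F = 18*5 = 90 chips; eligible A, C, D, E, F
Layer 19-25: 7 each from A, C, D, F = 7*4 = 28 chips; eligible A, C, D, F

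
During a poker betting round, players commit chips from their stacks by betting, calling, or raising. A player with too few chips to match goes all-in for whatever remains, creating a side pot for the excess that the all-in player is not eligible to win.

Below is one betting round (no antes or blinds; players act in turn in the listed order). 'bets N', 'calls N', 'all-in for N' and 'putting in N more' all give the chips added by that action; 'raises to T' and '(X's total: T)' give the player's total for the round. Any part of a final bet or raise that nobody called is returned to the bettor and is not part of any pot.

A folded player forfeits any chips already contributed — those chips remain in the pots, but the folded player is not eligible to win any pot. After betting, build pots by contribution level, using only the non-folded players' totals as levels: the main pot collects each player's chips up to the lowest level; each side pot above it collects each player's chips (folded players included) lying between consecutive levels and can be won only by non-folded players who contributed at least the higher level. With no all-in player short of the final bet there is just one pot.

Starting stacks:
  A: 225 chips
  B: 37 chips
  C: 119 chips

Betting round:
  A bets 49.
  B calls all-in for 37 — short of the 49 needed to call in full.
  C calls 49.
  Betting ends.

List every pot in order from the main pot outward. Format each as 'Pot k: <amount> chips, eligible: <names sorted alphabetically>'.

Pot 1: 111 chips, eligible: A, B, C
Pot 2: 24 chips, eligible: A, C

Derivation:
Contributions: A=49, B=37, C=49
Pot levels (distinct totals of non-folded players): 37, 49
Layer 1-37: 37 each from A, B, C = 37*3 = 111 chips; eligible A, B, C
Layer 38-49: 12 each from A, C = 12*2 = 24 chips; eligible A, C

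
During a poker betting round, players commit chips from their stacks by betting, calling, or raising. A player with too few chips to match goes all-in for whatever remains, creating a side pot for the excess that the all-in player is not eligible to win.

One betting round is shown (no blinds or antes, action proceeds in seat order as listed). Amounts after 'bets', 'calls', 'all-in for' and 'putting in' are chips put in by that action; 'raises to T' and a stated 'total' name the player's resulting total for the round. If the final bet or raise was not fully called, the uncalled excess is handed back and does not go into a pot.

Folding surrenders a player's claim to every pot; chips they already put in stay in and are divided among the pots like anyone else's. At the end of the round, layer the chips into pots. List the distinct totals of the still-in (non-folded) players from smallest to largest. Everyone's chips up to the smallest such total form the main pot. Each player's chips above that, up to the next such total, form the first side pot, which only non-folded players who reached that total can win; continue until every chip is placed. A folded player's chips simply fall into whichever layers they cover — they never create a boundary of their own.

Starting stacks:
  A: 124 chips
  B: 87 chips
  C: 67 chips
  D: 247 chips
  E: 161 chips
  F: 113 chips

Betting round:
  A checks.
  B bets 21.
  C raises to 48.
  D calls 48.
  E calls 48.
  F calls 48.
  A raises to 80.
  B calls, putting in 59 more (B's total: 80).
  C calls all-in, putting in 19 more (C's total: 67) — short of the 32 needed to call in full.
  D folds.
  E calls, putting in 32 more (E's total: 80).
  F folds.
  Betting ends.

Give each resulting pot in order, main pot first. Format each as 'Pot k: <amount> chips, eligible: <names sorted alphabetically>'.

Contributions: A=80, B=80, C=67, D=48, E=80, F=48
Folded: D, F
Pot levels (distinct totals of non-folded players): 67, 80
Layer 1-67: A 67 + B 67 + C 67 + D 48 + E 67 + F 48 = 364 chips; eligible A, B, C, E
Layer 68-80: 13 each from A, B, E = 13*3 = 39 chips; eligible A, B, E

Pot 1: 364 chips, eligible: A, B, C, E
Pot 2: 39 chips, eligible: A, B, E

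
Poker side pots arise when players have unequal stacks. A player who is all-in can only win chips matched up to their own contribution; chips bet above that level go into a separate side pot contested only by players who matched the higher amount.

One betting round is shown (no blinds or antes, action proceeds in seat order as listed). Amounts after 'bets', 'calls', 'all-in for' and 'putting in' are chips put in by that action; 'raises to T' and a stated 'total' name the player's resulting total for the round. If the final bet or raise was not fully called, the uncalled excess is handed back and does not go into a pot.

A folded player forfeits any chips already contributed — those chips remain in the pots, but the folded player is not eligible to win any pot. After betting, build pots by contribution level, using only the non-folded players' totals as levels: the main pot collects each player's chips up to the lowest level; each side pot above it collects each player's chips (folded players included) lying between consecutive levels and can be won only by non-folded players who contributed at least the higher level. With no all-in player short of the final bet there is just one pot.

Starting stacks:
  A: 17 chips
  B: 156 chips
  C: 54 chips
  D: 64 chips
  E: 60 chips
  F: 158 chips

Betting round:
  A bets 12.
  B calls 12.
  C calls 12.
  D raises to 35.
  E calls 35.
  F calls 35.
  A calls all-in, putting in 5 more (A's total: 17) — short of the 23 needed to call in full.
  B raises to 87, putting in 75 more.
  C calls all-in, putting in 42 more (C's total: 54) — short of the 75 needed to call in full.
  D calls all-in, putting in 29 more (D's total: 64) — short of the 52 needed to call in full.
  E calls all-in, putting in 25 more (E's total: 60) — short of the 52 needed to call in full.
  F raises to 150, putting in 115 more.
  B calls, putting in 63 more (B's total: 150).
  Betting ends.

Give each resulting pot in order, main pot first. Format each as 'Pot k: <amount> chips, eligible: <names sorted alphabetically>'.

Pot 1: 102 chips, eligible: A, B, C, D, E, F
Pot 2: 185 chips, eligible: B, C, D, E, F
Pot 3: 24 chips, eligible: B, D, E, F
Pot 4: 12 chips, eligible: B, D, F
Pot 5: 172 chips, eligible: B, F

Derivation:
Contributions: A=17, B=150, C=54, D=64, E=60, F=150
Pot levels (distinct totals of non-folded players): 17, 54, 60, 64, 150
Layer 1-17: 17 each from A, B, C, D, E, F = 17*6 = 102 chips; eligible A, B, C, D, E, F
Layer 18-54: 37 each from B, C, D, E, F = 37*5 = 185 chips; eligible B, C, D, E, F
Layer 55-60: 6 each from B, D, E, F = 6*4 = 24 chips; eligible B, D, E, F
Layer 61-64: 4 each from B, D, F = 4*3 = 12 chips; eligible B, D, F
Layer 65-150: 86 each from B, F = 86*2 = 172 chips; eligible B, F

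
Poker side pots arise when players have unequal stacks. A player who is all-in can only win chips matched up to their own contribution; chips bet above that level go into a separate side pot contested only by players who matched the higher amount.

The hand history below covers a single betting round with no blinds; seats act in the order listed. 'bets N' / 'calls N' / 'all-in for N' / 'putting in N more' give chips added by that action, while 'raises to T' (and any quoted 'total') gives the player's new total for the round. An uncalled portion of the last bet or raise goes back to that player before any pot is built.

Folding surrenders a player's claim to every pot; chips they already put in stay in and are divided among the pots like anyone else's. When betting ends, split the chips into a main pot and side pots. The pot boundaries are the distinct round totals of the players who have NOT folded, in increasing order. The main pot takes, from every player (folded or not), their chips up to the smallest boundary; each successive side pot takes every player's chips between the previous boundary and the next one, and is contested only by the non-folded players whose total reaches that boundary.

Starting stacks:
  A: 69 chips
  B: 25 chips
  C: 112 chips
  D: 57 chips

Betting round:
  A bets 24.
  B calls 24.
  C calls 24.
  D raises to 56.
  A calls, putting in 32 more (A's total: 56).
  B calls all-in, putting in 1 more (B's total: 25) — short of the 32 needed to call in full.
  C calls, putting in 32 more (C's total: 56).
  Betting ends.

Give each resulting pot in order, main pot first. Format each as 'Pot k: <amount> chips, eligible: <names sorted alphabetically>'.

Contributions: A=56, B=25, C=56, D=56
Pot levels (distinct totals of non-folded players): 25, 56
Layer 1-25: 25 each from A, B, C, D = 25*4 = 100 chips; eligible A, B, C, D
Layer 26-56: 31 each from A, C, D = 31*3 = 93 chips; eligible A, C, D

Pot 1: 100 chips, eligible: A, B, C, D
Pot 2: 93 chips, eligible: A, C, D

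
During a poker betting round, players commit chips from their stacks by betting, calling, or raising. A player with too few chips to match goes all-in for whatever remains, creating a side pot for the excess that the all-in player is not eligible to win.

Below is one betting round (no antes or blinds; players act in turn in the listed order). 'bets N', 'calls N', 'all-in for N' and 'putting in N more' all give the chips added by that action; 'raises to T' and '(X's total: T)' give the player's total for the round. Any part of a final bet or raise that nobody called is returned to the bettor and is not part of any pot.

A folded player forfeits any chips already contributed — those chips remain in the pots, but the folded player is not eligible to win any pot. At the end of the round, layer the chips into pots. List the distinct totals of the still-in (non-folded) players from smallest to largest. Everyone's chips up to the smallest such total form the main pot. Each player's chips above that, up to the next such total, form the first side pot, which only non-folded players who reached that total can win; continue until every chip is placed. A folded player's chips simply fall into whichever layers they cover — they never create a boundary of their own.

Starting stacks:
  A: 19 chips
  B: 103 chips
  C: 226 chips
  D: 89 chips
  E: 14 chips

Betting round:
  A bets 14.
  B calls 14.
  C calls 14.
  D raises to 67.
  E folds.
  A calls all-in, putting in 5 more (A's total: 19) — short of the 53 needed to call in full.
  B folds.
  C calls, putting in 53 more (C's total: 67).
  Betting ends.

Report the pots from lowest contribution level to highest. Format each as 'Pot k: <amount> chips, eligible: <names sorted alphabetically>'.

Contributions: A=19, B=14, C=67, D=67
Folded: B, E
Pot levels (distinct totals of non-folded players): 19, 67
Layer 1-19: A 19 + B 14 + C 19 + D 19 = 71 chips; eligible A, C, D
Layer 20-67: 48 each from C, D = 48*2 = 96 chips; eligible C, D

Pot 1: 71 chips, eligible: A, C, D
Pot 2: 96 chips, eligible: C, D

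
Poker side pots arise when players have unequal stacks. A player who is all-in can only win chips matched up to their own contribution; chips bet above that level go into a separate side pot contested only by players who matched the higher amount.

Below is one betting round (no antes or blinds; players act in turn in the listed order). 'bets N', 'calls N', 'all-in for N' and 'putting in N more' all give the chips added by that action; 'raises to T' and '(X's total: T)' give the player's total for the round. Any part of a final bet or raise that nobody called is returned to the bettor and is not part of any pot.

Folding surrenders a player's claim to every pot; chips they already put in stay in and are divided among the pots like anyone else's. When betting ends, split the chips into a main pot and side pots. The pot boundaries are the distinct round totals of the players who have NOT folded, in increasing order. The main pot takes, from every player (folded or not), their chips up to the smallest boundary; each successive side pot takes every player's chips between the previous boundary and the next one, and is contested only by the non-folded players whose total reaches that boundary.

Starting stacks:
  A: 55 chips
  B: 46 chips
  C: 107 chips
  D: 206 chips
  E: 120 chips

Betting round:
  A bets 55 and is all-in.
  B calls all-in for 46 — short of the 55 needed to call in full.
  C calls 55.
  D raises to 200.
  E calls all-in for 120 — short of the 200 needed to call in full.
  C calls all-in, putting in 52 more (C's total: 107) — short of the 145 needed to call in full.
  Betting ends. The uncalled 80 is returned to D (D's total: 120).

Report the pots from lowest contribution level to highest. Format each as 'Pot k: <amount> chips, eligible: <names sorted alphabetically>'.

Pot 1: 230 chips, eligible: A, B, C, D, E
Pot 2: 36 chips, eligible: A, C, D, E
Pot 3: 156 chips, eligible: C, D, E
Pot 4: 26 chips, eligible: D, E

Derivation:
Contributions (after 80 returned to D): A=55, B=46, C=107, D=120, E=120
Pot levels (distinct totals of non-folded players): 46, 55, 107, 120
Layer 1-46: 46 each from A, B, C, D, E = 46*5 = 230 chips; eligible A, B, C, D, E
Layer 47-55: 9 each from A, C, D, E = 9*4 = 36 chips; eligible A, C, D, E
Layer 56-107: 52 each from C, D, E = 52*3 = 156 chips; eligible C, D, E
Layer 108-120: 13 each from D, E = 13*2 = 26 chips; eligible D, E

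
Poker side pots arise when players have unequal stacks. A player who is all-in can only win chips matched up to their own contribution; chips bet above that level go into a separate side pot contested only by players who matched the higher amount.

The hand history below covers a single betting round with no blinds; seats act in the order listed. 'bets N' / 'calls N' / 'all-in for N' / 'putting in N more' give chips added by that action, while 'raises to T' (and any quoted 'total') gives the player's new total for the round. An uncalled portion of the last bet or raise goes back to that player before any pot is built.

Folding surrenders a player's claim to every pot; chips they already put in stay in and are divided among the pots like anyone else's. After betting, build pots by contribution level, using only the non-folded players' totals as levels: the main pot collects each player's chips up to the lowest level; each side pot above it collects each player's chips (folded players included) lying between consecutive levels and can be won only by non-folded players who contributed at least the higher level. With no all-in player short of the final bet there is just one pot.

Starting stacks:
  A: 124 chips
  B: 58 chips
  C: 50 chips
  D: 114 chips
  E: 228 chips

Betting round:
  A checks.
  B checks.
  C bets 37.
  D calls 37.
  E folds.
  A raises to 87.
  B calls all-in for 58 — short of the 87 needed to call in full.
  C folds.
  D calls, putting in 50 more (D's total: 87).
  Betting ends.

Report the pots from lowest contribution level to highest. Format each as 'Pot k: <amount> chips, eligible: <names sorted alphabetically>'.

Pot 1: 211 chips, eligible: A, B, D
Pot 2: 58 chips, eligible: A, D

Derivation:
Contributions: A=87, B=58, C=37, D=87
Folded: C, E
Pot levels (distinct totals of non-folded players): 58, 87
Layer 1-58: A 58 + B 58 + C 37 + D 58 = 211 chips; eligible A, B, D
Layer 59-87: 29 each from A, D = 29*2 = 58 chips; eligible A, D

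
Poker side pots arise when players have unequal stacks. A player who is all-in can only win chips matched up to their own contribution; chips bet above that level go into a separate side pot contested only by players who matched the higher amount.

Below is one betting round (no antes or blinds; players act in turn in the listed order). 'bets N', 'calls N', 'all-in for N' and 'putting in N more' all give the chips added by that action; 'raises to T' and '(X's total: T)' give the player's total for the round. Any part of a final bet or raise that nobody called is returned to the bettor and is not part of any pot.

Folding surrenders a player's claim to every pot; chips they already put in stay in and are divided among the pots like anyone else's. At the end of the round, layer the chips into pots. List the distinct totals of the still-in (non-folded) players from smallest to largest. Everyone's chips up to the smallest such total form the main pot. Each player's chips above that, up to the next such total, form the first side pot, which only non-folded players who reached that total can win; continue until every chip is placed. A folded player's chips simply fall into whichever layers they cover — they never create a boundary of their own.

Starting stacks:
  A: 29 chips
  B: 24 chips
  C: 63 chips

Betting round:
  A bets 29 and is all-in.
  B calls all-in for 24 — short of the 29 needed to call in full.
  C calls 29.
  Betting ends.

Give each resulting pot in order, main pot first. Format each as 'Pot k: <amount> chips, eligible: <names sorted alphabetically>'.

Pot 1: 72 chips, eligible: A, B, C
Pot 2: 10 chips, eligible: A, C

Derivation:
Contributions: A=29, B=24, C=29
Pot levels (distinct totals of non-folded players): 24, 29
Layer 1-24: 24 each from A, B, C = 24*3 = 72 chips; eligible A, B, C
Layer 25-29: 5 each from A, C = 5*2 = 10 chips; eligible A, C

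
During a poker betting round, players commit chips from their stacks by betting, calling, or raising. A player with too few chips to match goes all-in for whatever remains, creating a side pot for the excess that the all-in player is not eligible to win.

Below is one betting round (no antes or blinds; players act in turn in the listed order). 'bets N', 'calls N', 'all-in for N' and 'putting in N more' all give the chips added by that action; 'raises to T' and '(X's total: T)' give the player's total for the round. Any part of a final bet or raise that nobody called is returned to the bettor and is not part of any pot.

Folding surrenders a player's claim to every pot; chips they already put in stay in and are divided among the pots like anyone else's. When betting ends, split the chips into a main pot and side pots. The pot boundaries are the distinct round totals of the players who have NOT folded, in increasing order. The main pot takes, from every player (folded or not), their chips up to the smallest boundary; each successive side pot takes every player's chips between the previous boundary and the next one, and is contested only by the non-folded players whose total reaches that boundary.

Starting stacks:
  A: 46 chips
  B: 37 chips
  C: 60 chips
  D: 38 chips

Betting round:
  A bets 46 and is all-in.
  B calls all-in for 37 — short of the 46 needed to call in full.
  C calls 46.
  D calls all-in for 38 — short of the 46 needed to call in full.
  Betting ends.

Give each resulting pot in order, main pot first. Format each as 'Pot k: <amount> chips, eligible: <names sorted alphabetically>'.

Contributions: A=46, B=37, C=46, D=38
Pot levels (distinct totals of non-folded players): 37, 38, 46
Layer 1-37: 37 each from A, B, C, D = 37*4 = 148 chips; eligible A, B, C, D
Layer 38-38: 1 each from A, C, D = 1*3 = 3 chips; eligible A, C, D
Layer 39-46: 8 each from A, C = 8*2 = 16 chips; eligible A, C

Pot 1: 148 chips, eligible: A, B, C, D
Pot 2: 3 chips, eligible: A, C, D
Pot 3: 16 chips, eligible: A, C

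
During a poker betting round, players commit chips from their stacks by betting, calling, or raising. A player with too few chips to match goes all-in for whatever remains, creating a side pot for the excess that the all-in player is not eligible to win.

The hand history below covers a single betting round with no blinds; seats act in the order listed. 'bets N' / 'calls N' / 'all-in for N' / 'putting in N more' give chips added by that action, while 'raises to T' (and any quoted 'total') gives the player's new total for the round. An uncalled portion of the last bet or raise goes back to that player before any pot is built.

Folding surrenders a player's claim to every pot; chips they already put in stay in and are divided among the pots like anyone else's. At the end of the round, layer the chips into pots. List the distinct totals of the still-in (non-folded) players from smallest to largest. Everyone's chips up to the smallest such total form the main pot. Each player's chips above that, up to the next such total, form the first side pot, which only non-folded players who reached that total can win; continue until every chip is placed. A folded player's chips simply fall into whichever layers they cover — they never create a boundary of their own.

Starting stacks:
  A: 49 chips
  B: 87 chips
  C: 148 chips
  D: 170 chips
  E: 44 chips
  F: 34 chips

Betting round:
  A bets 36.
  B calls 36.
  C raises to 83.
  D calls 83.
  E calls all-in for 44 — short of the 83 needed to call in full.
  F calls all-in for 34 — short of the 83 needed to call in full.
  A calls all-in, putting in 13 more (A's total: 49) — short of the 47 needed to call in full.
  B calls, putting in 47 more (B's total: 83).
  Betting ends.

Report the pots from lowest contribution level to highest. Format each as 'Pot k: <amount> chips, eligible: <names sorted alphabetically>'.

Pot 1: 204 chips, eligible: A, B, C, D, E, F
Pot 2: 50 chips, eligible: A, B, C, D, E
Pot 3: 20 chips, eligible: A, B, C, D
Pot 4: 102 chips, eligible: B, C, D

Derivation:
Contributions: A=49, B=83, C=83, D=83, E=44, F=34
Pot levels (distinct totals of non-folded players): 34, 44, 49, 83
Layer 1-34: 34 each from A, B, C, D, E, F = 34*6 = 204 chips; eligible A, B, C, D, E, F
Layer 35-44: 10 each from A, B, C, D, E = 10*5 = 50 chips; eligible A, B, C, D, E
Layer 45-49: 5 each from A, B, C, D = 5*4 = 20 chips; eligible A, B, C, D
Layer 50-83: 34 each from B, C, D = 34*3 = 102 chips; eligible B, C, D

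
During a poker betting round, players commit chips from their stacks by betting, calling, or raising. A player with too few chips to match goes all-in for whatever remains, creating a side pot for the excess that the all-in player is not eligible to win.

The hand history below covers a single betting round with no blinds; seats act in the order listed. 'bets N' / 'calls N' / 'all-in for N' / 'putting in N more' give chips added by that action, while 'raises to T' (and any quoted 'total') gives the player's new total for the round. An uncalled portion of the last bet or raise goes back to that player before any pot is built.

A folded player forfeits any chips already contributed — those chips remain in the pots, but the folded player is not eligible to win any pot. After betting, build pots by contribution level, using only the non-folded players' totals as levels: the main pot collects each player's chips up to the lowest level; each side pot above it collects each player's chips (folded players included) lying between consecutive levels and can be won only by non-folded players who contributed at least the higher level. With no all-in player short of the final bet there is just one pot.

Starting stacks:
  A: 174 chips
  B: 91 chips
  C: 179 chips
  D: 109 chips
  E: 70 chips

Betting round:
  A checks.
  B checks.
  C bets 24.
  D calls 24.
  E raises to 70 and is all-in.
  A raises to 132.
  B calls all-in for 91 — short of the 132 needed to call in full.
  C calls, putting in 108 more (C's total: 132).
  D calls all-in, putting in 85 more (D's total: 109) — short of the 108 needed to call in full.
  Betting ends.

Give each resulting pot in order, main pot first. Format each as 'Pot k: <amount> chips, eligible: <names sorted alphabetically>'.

Pot 1: 350 chips, eligible: A, B, C, D, E
Pot 2: 84 chips, eligible: A, B, C, D
Pot 3: 54 chips, eligible: A, C, D
Pot 4: 46 chips, eligible: A, C

Derivation:
Contributions: A=132, B=91, C=132, D=109, E=70
Pot levels (distinct totals of non-folded players): 70, 91, 109, 132
Layer 1-70: 70 each from A, B, C, D, E = 70*5 = 350 chips; eligible A, B, C, D, E
Layer 71-91: 21 each from A, B, C, D = 21*4 = 84 chips; eligible A, B, C, D
Layer 92-109: 18 each from A, C, D = 18*3 = 54 chips; eligible A, C, D
Layer 110-132: 23 each from A, C = 23*2 = 46 chips; eligible A, C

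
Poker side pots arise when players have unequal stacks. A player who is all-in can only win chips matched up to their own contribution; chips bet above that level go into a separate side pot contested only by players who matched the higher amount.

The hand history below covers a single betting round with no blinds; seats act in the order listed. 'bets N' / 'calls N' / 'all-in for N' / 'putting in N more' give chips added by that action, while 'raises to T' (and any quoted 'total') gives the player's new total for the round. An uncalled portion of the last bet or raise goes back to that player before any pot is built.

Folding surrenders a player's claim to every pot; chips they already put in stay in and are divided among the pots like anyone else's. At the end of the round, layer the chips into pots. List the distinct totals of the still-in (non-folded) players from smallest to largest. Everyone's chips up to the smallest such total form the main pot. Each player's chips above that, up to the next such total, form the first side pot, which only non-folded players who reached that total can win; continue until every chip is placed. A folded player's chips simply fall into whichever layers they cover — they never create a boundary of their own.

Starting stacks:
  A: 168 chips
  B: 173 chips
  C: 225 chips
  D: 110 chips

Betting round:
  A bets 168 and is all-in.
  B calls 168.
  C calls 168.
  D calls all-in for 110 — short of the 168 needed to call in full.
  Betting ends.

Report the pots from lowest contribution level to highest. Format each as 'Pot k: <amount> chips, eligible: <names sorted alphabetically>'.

Pot 1: 440 chips, eligible: A, B, C, D
Pot 2: 174 chips, eligible: A, B, C

Derivation:
Contributions: A=168, B=168, C=168, D=110
Pot levels (distinct totals of non-folded players): 110, 168
Layer 1-110: 110 each from A, B, C, D = 110*4 = 440 chips; eligible A, B, C, D
Layer 111-168: 58 each from A, B, C = 58*3 = 174 chips; eligible A, B, C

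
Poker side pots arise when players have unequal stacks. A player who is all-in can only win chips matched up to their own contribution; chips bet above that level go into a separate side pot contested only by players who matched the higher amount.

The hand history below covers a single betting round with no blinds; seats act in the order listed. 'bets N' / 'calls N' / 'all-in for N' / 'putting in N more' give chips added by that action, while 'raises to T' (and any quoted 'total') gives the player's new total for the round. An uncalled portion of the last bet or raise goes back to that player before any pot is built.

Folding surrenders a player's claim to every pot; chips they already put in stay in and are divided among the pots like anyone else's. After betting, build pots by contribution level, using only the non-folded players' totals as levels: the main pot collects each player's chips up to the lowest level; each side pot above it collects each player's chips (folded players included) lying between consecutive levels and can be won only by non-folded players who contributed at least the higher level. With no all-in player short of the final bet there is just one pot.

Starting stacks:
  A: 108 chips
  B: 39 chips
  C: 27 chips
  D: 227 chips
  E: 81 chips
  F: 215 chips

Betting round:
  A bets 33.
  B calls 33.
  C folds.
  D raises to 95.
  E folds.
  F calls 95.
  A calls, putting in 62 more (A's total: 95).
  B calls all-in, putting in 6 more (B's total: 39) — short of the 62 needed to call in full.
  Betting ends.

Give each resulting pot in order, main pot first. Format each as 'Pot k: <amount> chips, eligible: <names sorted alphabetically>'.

Pot 1: 156 chips, eligible: A, B, D, F
Pot 2: 168 chips, eligible: A, D, F

Derivation:
Contributions: A=95, B=39, D=95, F=95
Folded: C, E
Pot levels (distinct totals of non-folded players): 39, 95
Layer 1-39: 39 each from A, B, D, F = 39*4 = 156 chips; eligible A, B, D, F
Layer 40-95: 56 each from A, D, F = 56*3 = 168 chips; eligible A, D, F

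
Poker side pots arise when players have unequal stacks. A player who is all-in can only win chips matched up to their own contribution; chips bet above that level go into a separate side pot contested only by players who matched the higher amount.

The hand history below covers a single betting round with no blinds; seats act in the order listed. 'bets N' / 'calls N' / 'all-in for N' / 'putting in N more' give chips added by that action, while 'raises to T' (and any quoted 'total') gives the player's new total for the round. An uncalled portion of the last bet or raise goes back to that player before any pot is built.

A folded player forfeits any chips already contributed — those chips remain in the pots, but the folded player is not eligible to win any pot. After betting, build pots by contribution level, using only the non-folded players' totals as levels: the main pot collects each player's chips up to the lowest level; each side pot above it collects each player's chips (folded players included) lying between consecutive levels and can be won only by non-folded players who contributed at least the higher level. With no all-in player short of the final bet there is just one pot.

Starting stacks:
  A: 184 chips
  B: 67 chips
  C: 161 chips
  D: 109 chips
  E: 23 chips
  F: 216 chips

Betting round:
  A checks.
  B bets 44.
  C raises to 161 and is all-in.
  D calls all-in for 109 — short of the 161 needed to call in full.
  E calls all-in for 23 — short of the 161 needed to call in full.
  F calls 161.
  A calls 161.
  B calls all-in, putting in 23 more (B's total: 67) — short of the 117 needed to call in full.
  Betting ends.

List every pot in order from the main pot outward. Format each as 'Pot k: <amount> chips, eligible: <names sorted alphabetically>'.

Contributions: A=161, B=67, C=161, D=109, E=23, F=161
Pot levels (distinct totals of non-folded players): 23, 67, 109, 161
Layer 1-23: 23 each from A, B, C, D, E, F = 23*6 = 138 chips; eligible A, B, C, D, E, F
Layer 24-67: 44 each from A, B, C, D, F = 44*5 = 220 chips; eligible A, B, C, D, F
Layer 68-109: 42 each from A, C, D, F = 42*4 = 168 chips; eligible A, C, D, F
Layer 110-161: 52 each from A, C, F = 52*3 = 156 chips; eligible A, C, F

Pot 1: 138 chips, eligible: A, B, C, D, E, F
Pot 2: 220 chips, eligible: A, B, C, D, F
Pot 3: 168 chips, eligible: A, C, D, F
Pot 4: 156 chips, eligible: A, C, F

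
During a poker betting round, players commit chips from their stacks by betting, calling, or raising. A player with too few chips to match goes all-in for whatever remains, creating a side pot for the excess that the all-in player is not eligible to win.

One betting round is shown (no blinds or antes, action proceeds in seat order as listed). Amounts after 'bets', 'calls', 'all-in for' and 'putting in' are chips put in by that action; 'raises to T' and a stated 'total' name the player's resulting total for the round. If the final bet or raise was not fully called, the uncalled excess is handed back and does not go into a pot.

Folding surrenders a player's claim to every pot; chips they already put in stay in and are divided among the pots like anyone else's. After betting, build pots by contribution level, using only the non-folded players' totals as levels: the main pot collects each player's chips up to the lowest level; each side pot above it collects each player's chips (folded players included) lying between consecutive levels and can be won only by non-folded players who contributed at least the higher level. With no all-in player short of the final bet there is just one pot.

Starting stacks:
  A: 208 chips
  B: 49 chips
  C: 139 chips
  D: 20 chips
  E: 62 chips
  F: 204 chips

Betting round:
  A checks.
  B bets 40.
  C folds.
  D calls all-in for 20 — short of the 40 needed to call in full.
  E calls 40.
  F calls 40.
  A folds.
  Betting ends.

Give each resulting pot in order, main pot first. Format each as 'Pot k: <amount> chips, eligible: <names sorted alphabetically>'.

Pot 1: 80 chips, eligible: B, D, E, F
Pot 2: 60 chips, eligible: B, E, F

Derivation:
Contributions: B=40, D=20, E=40, F=40
Folded: A, C
Pot levels (distinct totals of non-folded players): 20, 40
Layer 1-20: 20 each from B, D, E, F = 20*4 = 80 chips; eligible B, D, E, F
Layer 21-40: 20 each from B, E, F = 20*3 = 60 chips; eligible B, E, F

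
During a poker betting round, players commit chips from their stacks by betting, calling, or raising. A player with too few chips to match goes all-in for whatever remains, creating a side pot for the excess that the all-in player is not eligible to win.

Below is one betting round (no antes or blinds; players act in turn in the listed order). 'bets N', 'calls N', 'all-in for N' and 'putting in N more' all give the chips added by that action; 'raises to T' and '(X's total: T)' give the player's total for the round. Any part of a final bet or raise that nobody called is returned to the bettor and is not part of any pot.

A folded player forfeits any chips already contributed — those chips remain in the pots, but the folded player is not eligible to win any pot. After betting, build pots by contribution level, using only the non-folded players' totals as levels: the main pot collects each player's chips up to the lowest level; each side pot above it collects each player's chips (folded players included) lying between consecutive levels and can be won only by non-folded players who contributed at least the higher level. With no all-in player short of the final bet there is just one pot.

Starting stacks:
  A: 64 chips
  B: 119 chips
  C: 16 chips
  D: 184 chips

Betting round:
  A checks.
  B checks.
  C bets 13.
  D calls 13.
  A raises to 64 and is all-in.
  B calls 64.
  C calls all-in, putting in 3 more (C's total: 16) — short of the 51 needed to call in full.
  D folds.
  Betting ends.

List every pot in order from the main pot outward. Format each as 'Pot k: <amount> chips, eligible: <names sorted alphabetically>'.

Contributions: A=64, B=64, C=16, D=13
Folded: D
Pot levels (distinct totals of non-folded players): 16, 64
Layer 1-16: A 16 + B 16 + C 16 + D 13 = 61 chips; eligible A, B, C
Layer 17-64: 48 each from A, B = 48*2 = 96 chips; eligible A, B

Pot 1: 61 chips, eligible: A, B, C
Pot 2: 96 chips, eligible: A, B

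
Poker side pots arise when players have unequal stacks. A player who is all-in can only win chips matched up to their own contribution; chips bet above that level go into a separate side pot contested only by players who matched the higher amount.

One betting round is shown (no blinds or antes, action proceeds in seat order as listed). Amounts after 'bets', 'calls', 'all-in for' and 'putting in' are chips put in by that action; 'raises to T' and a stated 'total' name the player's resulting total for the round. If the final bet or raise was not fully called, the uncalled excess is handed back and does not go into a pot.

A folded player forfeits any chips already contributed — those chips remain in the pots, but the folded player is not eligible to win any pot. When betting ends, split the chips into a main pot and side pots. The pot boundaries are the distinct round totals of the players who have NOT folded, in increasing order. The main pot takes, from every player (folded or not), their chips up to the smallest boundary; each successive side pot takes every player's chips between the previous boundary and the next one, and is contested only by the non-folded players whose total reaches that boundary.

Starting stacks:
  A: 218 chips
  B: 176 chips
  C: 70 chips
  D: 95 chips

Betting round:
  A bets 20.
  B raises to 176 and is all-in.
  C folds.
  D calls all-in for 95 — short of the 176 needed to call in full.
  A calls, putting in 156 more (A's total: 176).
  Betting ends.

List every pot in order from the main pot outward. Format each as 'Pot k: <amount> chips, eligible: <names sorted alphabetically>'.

Contributions: A=176, B=176, D=95
Folded: C
Pot levels (distinct totals of non-folded players): 95, 176
Layer 1-95: 95 each from A, B, D = 95*3 = 285 chips; eligible A, B, D
Layer 96-176: 81 each from A, B = 81*2 = 162 chips; eligible A, B

Pot 1: 285 chips, eligible: A, B, D
Pot 2: 162 chips, eligible: A, B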